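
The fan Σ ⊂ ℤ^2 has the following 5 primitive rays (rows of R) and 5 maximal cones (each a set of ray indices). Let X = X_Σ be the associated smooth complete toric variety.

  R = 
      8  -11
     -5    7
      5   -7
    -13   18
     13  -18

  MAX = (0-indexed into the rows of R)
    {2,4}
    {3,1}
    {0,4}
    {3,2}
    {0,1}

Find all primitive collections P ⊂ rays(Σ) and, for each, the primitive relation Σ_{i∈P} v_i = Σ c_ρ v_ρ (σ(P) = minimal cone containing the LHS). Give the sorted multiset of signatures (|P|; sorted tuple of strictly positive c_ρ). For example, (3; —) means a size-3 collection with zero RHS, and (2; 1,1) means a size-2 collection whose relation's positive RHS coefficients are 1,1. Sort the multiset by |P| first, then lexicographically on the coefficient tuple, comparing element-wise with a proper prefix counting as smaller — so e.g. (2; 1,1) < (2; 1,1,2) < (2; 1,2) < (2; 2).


The 5 primitive collections of Σ (r=5, n=2):

  P = {1,2}:  v_{1} + v_{2} = 0  ⟹  sig = (2; —)
  P = {3,4}:  v_{3} + v_{4} = 0  ⟹  sig = (2; —)
  P = {0,2}:  v_{0} + v_{2} = v_{4}  ⟹  sig = (2; 1)
  P = {0,3}:  v_{0} + v_{3} = v_{1}  ⟹  sig = (2; 1)
  P = {1,4}:  v_{1} + v_{4} = v_{0}  ⟹  sig = (2; 1)

Signatures (|P|; sorted positive RHS coefficients), sorted:
{ (2; —) ×2,  (2; 1) ×3 }


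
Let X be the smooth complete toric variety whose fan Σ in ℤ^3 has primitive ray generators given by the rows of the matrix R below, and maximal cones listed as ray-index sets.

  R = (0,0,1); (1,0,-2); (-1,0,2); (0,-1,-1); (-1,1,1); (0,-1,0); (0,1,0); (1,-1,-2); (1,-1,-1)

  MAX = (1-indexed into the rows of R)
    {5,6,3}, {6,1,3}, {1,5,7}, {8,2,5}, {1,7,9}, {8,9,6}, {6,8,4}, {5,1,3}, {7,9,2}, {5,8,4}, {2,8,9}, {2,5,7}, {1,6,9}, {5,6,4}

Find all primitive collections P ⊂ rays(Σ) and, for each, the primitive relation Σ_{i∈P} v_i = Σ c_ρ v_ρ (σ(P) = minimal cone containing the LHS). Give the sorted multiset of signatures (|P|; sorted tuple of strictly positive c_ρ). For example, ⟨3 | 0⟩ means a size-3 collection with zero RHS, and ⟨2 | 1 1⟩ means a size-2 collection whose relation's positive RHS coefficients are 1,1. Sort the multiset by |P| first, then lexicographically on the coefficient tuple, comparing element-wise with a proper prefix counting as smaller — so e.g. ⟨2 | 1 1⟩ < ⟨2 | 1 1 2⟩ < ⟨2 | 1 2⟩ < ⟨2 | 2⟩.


Primitive collections (17):

  P = {2,3}:  v_{2} + v_{3} = 0  ⇒ sig = ⟨2 | 0⟩
  P = {5,9}:  v_{5} + v_{9} = 0  ⇒ sig = ⟨2 | 0⟩
  P = {6,7}:  v_{6} + v_{7} = 0  ⇒ sig = ⟨2 | 0⟩
  P = {1,4}:  v_{1} + v_{4} = v_{6}  ⇒ sig = ⟨2 | 1⟩
  P = {1,8}:  v_{1} + v_{8} = v_{9}  ⇒ sig = ⟨2 | 1⟩
  P = {2,6}:  v_{2} + v_{6} = v_{8}  ⇒ sig = ⟨2 | 1⟩
  P = {3,8}:  v_{3} + v_{8} = v_{6}  ⇒ sig = ⟨2 | 1⟩
  P = {7,8}:  v_{7} + v_{8} = v_{2}  ⇒ sig = ⟨2 | 1⟩
  P = {1,2}:  v_{1} + v_{2} = v_{7} + v_{9}  ⇒ sig = ⟨2 | 1 1⟩
  P = {3,7}:  v_{3} + v_{7} = v_{1} + v_{5}  ⇒ sig = ⟨2 | 1 1⟩
  P = {3,9}:  v_{3} + v_{9} = v_{1} + v_{6}  ⇒ sig = ⟨2 | 1 1⟩
  P = {4,7}:  v_{4} + v_{7} = v_{5} + v_{8}  ⇒ sig = ⟨2 | 1 1⟩
  P = {4,9}:  v_{4} + v_{9} = v_{6} + v_{8}  ⇒ sig = ⟨2 | 1 1⟩
  P = {2,4}:  v_{2} + v_{4} = v_{5} + 2·v_{8}  ⇒ sig = ⟨2 | 1 2⟩
  P = {3,4}:  v_{3} + v_{4} = v_{5} + 2·v_{6}  ⇒ sig = ⟨2 | 1 2⟩
  P = {1,5,6}:  v_{1} + v_{5} + v_{6} = v_{3}  ⇒ sig = ⟨3 | 1⟩
  P = {5,6,8}:  v_{5} + v_{6} + v_{8} = v_{4}  ⇒ sig = ⟨3 | 1⟩

Signatures (|P|; sorted positive RHS coefficients), sorted:
    ⟨2 | 0⟩
    ⟨2 | 0⟩
    ⟨2 | 0⟩
    ⟨2 | 1⟩
    ⟨2 | 1⟩
    ⟨2 | 1⟩
    ⟨2 | 1⟩
    ⟨2 | 1⟩
    ⟨2 | 1 1⟩
    ⟨2 | 1 1⟩
    ⟨2 | 1 1⟩
    ⟨2 | 1 1⟩
    ⟨2 | 1 1⟩
    ⟨2 | 1 2⟩
    ⟨2 | 1 2⟩
    ⟨3 | 1⟩
    ⟨3 | 1⟩


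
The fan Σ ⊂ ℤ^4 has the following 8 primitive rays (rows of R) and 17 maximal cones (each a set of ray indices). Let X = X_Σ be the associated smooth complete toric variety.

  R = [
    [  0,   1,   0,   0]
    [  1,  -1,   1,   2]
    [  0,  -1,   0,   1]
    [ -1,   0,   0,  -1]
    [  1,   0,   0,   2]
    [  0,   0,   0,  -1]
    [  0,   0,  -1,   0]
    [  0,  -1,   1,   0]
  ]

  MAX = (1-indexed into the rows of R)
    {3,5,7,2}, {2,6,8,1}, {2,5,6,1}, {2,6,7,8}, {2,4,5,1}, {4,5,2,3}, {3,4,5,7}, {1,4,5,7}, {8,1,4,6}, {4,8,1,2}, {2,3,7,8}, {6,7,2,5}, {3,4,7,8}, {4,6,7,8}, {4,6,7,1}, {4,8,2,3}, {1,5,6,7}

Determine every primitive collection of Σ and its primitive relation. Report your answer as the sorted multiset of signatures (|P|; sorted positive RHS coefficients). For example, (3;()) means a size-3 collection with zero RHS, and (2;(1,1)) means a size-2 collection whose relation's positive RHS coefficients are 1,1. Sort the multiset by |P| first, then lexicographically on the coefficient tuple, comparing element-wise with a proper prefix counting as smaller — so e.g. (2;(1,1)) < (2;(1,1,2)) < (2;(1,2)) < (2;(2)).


Primitive collections (8):

  P={5,8}:  v_{5} + v_{8} = v_{2} — sig = (2;(1))
  P={1,3}:  v_{1} + v_{3} = v_{4} + v_{5} — sig = (2;(1,1))
  P={3,6}:  v_{3} + v_{6} = v_{7} + v_{8} — sig = (2;(1,1))
  P={1,7,8}:  v_{1} + v_{7} + v_{8} = 0 — sig = (3;())
  P={4,5,6}:  v_{4} + v_{5} + v_{6} = 0 — sig = (3;())
  P={1,2,7}:  v_{1} + v_{2} + v_{7} = v_{5} — sig = (3;(1))
  P={2,4,6}:  v_{2} + v_{4} + v_{6} = v_{8} — sig = (3;(1))
  P={2,4,7}:  v_{2} + v_{4} + v_{7} = v_{3} — sig = (3;(1))

so the primitive-relation signature multiset is
    (2;(1))
    (2;(1,1))
    (2;(1,1))
    (3;())
    (3;())
    (3;(1))
    (3;(1))
    (3;(1))


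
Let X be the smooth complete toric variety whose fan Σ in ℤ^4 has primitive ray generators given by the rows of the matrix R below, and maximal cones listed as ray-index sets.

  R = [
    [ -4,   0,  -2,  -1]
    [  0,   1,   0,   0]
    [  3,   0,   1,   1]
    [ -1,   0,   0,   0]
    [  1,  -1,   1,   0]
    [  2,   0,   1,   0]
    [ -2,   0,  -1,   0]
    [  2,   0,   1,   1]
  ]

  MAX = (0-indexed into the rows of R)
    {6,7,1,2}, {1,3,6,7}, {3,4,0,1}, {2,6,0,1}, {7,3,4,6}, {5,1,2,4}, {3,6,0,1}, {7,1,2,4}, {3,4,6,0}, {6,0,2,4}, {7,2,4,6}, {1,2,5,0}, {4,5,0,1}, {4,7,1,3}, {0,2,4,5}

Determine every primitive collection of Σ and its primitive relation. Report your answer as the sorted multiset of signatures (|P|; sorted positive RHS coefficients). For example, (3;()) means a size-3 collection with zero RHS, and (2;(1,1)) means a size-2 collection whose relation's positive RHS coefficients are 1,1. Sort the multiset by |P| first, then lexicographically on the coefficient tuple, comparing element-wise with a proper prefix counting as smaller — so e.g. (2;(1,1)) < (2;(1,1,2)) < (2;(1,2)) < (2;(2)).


7 collections generate NE(X_Σ); each relation:

  P={5,6}:  v_{5} + v_{6} = 0  ⇒ sig = (2;())
  P={0,7}:  v_{0} + v_{7} = v_{6}  ⇒ sig = (2;(1))
  P={2,3}:  v_{2} + v_{3} = v_{7}  ⇒ sig = (2;(1))
  P={3,5}:  v_{3} + v_{5} = v_{1} + v_{4}  ⇒ sig = (2;(1,1))
  P={5,7}:  v_{5} + v_{7} = v_{1} + v_{2} + v_{4}  ⇒ sig = (2;(1,1,1))
  P={1,4,6}:  v_{1} + v_{4} + v_{6} = v_{3}  ⇒ sig = (3;(1))
  P={0,1,2,4}:  v_{0} + v_{1} + v_{2} + v_{4} = 0  ⇒ sig = (4;())

Signatures (|P|; sorted positive RHS coefficients), sorted:
{ (2;()),  (2;(1)) ×2,  (2;(1,1)),  (2;(1,1,1)),  (3;(1)),  (4;()) }


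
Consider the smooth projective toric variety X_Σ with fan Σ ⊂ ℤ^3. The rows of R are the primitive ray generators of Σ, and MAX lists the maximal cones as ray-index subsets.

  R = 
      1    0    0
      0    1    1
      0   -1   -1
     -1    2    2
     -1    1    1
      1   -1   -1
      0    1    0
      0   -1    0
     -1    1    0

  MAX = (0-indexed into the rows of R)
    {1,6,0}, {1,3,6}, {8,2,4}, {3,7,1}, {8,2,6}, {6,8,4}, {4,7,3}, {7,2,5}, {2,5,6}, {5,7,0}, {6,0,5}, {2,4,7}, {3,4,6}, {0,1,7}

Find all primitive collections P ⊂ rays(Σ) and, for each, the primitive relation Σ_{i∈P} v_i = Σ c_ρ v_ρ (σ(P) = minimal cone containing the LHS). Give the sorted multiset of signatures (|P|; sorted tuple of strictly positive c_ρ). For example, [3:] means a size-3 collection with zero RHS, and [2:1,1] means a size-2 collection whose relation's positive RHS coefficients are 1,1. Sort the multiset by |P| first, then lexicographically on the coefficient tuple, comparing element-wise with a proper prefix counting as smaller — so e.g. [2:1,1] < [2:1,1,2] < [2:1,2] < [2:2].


Primitive collections (16):

  {1,2}:  v_{1} + v_{2} = 0  →  sig = [2:]
  {4,5}:  v_{4} + v_{5} = 0  →  sig = [2:]
  {6,7}:  v_{6} + v_{7} = 0  →  sig = [2:]
  {0,2}:  v_{0} + v_{2} = v_{5}  →  sig = [2:1]
  {0,4}:  v_{0} + v_{4} = v_{1}  →  sig = [2:1]
  {0,8}:  v_{0} + v_{8} = v_{6}  →  sig = [2:1]
  {1,4}:  v_{1} + v_{4} = v_{3}  →  sig = [2:1]
  {1,5}:  v_{1} + v_{5} = v_{0}  →  sig = [2:1]
  {2,3}:  v_{2} + v_{3} = v_{4}  →  sig = [2:1]
  {3,5}:  v_{3} + v_{5} = v_{1}  →  sig = [2:1]
  {1,8}:  v_{1} + v_{8} = v_{4} + v_{6}  →  sig = [2:1,1]
  {5,8}:  v_{5} + v_{8} = v_{2} + v_{6}  →  sig = [2:1,1]
  {7,8}:  v_{7} + v_{8} = v_{2} + v_{4}  →  sig = [2:1,1]
  {3,8}:  v_{3} + v_{8} = 2·v_{4} + v_{6}  →  sig = [2:1,2]
  {0,3}:  v_{0} + v_{3} = 2·v_{1}  →  sig = [2:2]
  {2,4,6}:  v_{2} + v_{4} + v_{6} = v_{8}  →  sig = [3:1]

Signatures (|P|; sorted positive RHS coefficients), sorted:
{ [2:] ×3,  [2:1] ×7,  [2:1,1] ×3,  [2:1,2],  [2:2],  [3:1] }


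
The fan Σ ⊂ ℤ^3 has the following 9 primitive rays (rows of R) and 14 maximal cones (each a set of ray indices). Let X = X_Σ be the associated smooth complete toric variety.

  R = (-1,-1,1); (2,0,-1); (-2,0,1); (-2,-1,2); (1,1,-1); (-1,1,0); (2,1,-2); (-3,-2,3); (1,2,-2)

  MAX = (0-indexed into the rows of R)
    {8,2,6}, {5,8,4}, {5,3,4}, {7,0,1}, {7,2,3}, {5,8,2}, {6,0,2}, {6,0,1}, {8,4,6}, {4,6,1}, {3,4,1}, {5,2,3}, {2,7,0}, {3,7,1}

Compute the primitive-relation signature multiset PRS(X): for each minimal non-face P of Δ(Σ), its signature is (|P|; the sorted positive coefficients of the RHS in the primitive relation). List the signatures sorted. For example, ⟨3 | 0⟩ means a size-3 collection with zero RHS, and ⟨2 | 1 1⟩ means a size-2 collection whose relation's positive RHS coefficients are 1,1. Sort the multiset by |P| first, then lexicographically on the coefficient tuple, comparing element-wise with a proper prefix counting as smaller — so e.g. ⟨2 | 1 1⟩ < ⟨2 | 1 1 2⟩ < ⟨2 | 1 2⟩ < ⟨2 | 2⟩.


Minimal non-faces — 15 found among 9 rays, 14 max cones:

  P = {0,4}:  v_{0} + v_{4} = 0  ⟹  sig = ⟨2 | 0⟩
  P = {1,2}:  v_{1} + v_{2} = 0  ⟹  sig = ⟨2 | 0⟩
  P = {3,6}:  v_{3} + v_{6} = 0  ⟹  sig = ⟨2 | 0⟩
  P = {0,3}:  v_{0} + v_{3} = v_{7}  ⟹  sig = ⟨2 | 1⟩
  P = {0,5}:  v_{0} + v_{5} = v_{2}  ⟹  sig = ⟨2 | 1⟩
  P = {1,5}:  v_{1} + v_{5} = v_{4}  ⟹  sig = ⟨2 | 1⟩
  P = {2,4}:  v_{2} + v_{4} = v_{5}  ⟹  sig = ⟨2 | 1⟩
  P = {3,8}:  v_{3} + v_{8} = v_{5}  ⟹  sig = ⟨2 | 1⟩
  P = {4,7}:  v_{4} + v_{7} = v_{3}  ⟹  sig = ⟨2 | 1⟩
  P = {5,6}:  v_{5} + v_{6} = v_{8}  ⟹  sig = ⟨2 | 1⟩
  P = {6,7}:  v_{6} + v_{7} = v_{0}  ⟹  sig = ⟨2 | 1⟩
  P = {7,8}:  v_{7} + v_{8} = v_{2}  ⟹  sig = ⟨2 | 1⟩
  P = {0,8}:  v_{0} + v_{8} = v_{2} + v_{6}  ⟹  sig = ⟨2 | 1 1⟩
  P = {1,8}:  v_{1} + v_{8} = v_{4} + v_{6}  ⟹  sig = ⟨2 | 1 1⟩
  P = {5,7}:  v_{5} + v_{7} = v_{2} + v_{3}  ⟹  sig = ⟨2 | 1 1⟩

so the primitive-relation signature multiset is
[⟨2 | 0⟩, ⟨2 | 0⟩, ⟨2 | 0⟩, ⟨2 | 1⟩, ⟨2 | 1⟩, ⟨2 | 1⟩, ⟨2 | 1⟩, ⟨2 | 1⟩, ⟨2 | 1⟩, ⟨2 | 1⟩, ⟨2 | 1⟩, ⟨2 | 1⟩, ⟨2 | 1 1⟩, ⟨2 | 1 1⟩, ⟨2 | 1 1⟩]


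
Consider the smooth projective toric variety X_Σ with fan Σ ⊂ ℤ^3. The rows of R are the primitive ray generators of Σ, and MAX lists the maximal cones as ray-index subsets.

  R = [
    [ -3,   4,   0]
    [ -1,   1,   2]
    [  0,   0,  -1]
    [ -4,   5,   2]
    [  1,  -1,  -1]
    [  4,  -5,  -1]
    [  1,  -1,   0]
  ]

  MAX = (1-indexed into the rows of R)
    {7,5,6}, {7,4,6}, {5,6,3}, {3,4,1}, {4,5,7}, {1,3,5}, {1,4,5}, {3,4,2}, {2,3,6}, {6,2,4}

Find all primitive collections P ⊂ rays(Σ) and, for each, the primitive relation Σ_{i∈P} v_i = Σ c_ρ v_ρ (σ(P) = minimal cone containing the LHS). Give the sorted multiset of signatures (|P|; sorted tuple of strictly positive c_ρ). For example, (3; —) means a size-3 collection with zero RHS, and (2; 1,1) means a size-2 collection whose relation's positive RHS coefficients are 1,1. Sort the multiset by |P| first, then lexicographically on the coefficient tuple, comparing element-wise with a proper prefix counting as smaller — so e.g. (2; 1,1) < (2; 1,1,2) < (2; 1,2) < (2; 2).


Minimal non-faces — 9 found among 7 rays, 10 max cones:

  • {1,2}:  v_{1} + v_{2} = v_{4}  so sig = (2; 1)
  • {1,6}:  v_{1} + v_{6} = v_{5}  so sig = (2; 1)
  • {3,7}:  v_{3} + v_{7} = v_{5}  so sig = (2; 1)
  • {2,5}:  v_{2} + v_{5} = v_{4} + v_{6}  so sig = (2; 1,1)
  • {1,7}:  v_{1} + v_{7} = v_{4} + 2·v_{5}  so sig = (2; 1,2)
  • {2,7}:  v_{2} + v_{7} = 2·v_{4} + 2·v_{6}  so sig = (2; 2,2)
  • {3,4,6}:  v_{3} + v_{4} + v_{6} = 0  so sig = (3; —)
  • {3,4,5}:  v_{3} + v_{4} + v_{5} = v_{1}  so sig = (3; 1)
  • {4,5,6}:  v_{4} + v_{5} + v_{6} = v_{7}  so sig = (3; 1)

Sorted signature multiset PRS(X):
[(2; 1), (2; 1), (2; 1), (2; 1,1), (2; 1,2), (2; 2,2), (3; —), (3; 1), (3; 1)]


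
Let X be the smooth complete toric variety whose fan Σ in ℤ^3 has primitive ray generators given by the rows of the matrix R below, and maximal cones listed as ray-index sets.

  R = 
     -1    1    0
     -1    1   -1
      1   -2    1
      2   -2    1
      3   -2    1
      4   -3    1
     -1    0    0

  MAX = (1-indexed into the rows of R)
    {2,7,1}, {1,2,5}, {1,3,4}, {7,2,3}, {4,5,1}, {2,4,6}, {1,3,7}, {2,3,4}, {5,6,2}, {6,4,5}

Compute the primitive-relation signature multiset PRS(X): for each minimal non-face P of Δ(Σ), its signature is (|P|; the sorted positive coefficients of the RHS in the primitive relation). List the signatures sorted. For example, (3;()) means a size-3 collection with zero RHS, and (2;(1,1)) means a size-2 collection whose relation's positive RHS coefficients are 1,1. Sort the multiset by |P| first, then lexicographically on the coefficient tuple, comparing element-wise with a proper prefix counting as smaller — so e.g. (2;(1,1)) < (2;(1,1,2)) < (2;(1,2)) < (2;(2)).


The 9 primitive collections of Σ (r=7, n=3):

  P = {1,6}:  v_{1} + v_{6} = v_{5}  ⟹  sig = (2;(1))
  P = {4,7}:  v_{4} + v_{7} = v_{3}  ⟹  sig = (2;(1))
  P = {5,7}:  v_{5} + v_{7} = v_{4}  ⟹  sig = (2;(1))
  P = {6,7}:  v_{6} + v_{7} = v_{2} + 2·v_{4}  ⟹  sig = (2;(1,2))
  P = {3,6}:  v_{3} + v_{6} = v_{2} + 3·v_{4}  ⟹  sig = (2;(1,3))
  P = {3,5}:  v_{3} + v_{5} = 2·v_{4}  ⟹  sig = (2;(2))
  P = {1,2,4}:  v_{1} + v_{2} + v_{4} = 0  ⟹  sig = (3;())
  P = {1,2,3}:  v_{1} + v_{2} + v_{3} = v_{7}  ⟹  sig = (3;(1))
  P = {2,4,5}:  v_{2} + v_{4} + v_{5} = v_{6}  ⟹  sig = (3;(1))

Sorted signature multiset PRS(X):
    (2;(1))
    (2;(1))
    (2;(1))
    (2;(1,2))
    (2;(1,3))
    (2;(2))
    (3;())
    (3;(1))
    (3;(1))


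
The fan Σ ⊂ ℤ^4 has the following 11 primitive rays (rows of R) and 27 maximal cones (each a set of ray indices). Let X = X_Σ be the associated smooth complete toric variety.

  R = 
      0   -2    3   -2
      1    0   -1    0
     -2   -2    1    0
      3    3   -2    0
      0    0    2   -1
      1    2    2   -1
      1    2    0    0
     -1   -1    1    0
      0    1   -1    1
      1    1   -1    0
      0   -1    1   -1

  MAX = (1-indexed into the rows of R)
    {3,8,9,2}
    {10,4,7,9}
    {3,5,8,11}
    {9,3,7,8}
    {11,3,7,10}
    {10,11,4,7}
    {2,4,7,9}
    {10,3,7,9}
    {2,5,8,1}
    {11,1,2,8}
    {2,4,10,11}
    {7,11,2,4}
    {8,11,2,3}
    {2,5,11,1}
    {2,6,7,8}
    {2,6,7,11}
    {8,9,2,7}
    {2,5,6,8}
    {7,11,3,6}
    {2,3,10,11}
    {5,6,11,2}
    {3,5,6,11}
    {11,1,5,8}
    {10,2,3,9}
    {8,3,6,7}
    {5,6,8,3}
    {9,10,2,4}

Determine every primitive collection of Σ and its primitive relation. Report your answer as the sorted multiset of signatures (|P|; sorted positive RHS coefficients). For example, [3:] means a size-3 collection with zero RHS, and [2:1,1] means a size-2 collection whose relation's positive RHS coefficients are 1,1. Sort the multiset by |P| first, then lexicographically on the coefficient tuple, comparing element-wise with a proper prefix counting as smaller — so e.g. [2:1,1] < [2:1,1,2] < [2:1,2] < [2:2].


Δ(Σ) — 11 vertices, 24 min non-faces:

  • {8,10}:  v_{8} + v_{10} = 0  so sig = [2:]
  • {9,11}:  v_{9} + v_{11} = 0  so sig = [2:]
  • {3,4}:  v_{3} + v_{4} = v_{10}  so sig = [2:1]
  • {5,7}:  v_{5} + v_{7} = v_{6}  so sig = [2:1]
  • {4,8}:  v_{4} + v_{8} = v_{2} + v_{7}  so sig = [2:1,1]
  • {5,9}:  v_{5} + v_{9} = v_{7} + v_{8}  so sig = [2:1,1]
  • {5,10}:  v_{5} + v_{10} = v_{7} + v_{11}  so sig = [2:1,1]
  • {1,9}:  v_{1} + v_{9} = v_{2} + v_{5} + v_{8}  so sig = [2:1,1,1]
  • {1,10}:  v_{1} + v_{10} = v_{2} + v_{5} + v_{11}  so sig = [2:1,1,1]
  • {1,4}:  v_{1} + v_{4} = 2·v_{2} + v_{6} + v_{11}  so sig = [2:1,1,2]
  • {4,5}:  v_{4} + v_{5} = v_{2} + 2·v_{7} + v_{11}  so sig = [2:1,1,2]
  • {4,6}:  v_{4} + v_{6} = v_{2} + 3·v_{7} + v_{11}  so sig = [2:1,1,3]
  • {1,7}:  v_{1} + v_{7} = v_{2} + 2·v_{5}  so sig = [2:1,2]
  • {6,9}:  v_{6} + v_{9} = 2·v_{7} + v_{8}  so sig = [2:1,2]
  • {6,10}:  v_{6} + v_{10} = 2·v_{7} + v_{11}  so sig = [2:1,2]
  • {1,6}:  v_{1} + v_{6} = v_{2} + 3·v_{5}  so sig = [2:1,3]
  • {1,3}:  v_{1} + v_{3} = 2·v_{8} + 2·v_{11}  so sig = [2:2,2]
  • {2,3,7}:  v_{2} + v_{3} + v_{7} = 0  so sig = [3:]
  • {2,3,6}:  v_{2} + v_{3} + v_{6} = v_{5}  so sig = [3:1]
  • {2,7,10}:  v_{2} + v_{7} + v_{10} = v_{4}  so sig = [3:1]
  • {7,8,11}:  v_{7} + v_{8} + v_{11} = v_{5}  so sig = [3:1]
  • {2,3,5}:  v_{2} + v_{3} + v_{5} = v_{8} + v_{11}  so sig = [3:1,1]
  • {6,8,11}:  v_{6} + v_{8} + v_{11} = 2·v_{5}  so sig = [3:2]
  • {2,5,8,11}:  v_{2} + v_{5} + v_{8} + v_{11} = v_{1}  so sig = [4:1]

so the primitive-relation signature multiset is
    [2:]
    [2:]
    [2:1]
    [2:1]
    [2:1,1]
    [2:1,1]
    [2:1,1]
    [2:1,1,1]
    [2:1,1,1]
    [2:1,1,2]
    [2:1,1,2]
    [2:1,1,3]
    [2:1,2]
    [2:1,2]
    [2:1,2]
    [2:1,3]
    [2:2,2]
    [3:]
    [3:1]
    [3:1]
    [3:1]
    [3:1,1]
    [3:2]
    [4:1]


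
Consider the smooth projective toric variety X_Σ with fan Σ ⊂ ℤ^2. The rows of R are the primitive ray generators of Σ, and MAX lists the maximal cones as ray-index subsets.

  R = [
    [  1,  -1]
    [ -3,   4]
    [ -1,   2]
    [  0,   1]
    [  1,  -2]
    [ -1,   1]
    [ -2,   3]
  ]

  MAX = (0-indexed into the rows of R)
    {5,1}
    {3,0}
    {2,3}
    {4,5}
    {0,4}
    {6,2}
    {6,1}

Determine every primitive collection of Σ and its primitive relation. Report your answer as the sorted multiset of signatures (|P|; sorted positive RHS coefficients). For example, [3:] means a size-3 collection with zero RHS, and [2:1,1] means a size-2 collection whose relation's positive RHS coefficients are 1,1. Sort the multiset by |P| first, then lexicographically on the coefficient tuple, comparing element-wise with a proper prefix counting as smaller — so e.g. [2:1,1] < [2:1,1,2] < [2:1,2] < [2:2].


Δ(Σ) — 7 vertices, 14 min non-faces:

  P = {0,5}:  v_{0} + v_{5} = 0  so sig = [2:]
  P = {2,4}:  v_{2} + v_{4} = 0  so sig = [2:]
  P = {0,1}:  v_{0} + v_{1} = v_{6}  so sig = [2:1]
  P = {0,2}:  v_{0} + v_{2} = v_{3}  so sig = [2:1]
  P = {0,6}:  v_{0} + v_{6} = v_{2}  so sig = [2:1]
  P = {2,5}:  v_{2} + v_{5} = v_{6}  so sig = [2:1]
  P = {3,4}:  v_{3} + v_{4} = v_{0}  so sig = [2:1]
  P = {3,5}:  v_{3} + v_{5} = v_{2}  so sig = [2:1]
  P = {4,6}:  v_{4} + v_{6} = v_{5}  so sig = [2:1]
  P = {5,6}:  v_{5} + v_{6} = v_{1}  so sig = [2:1]
  P = {1,3}:  v_{1} + v_{3} = v_{2} + v_{6}  so sig = [2:1,1]
  P = {1,2}:  v_{1} + v_{2} = 2·v_{6}  so sig = [2:2]
  P = {1,4}:  v_{1} + v_{4} = 2·v_{5}  so sig = [2:2]
  P = {3,6}:  v_{3} + v_{6} = 2·v_{2}  so sig = [2:2]

Signatures (|P|; sorted positive RHS coefficients), sorted:
[[2:], [2:], [2:1], [2:1], [2:1], [2:1], [2:1], [2:1], [2:1], [2:1], [2:1,1], [2:2], [2:2], [2:2]]


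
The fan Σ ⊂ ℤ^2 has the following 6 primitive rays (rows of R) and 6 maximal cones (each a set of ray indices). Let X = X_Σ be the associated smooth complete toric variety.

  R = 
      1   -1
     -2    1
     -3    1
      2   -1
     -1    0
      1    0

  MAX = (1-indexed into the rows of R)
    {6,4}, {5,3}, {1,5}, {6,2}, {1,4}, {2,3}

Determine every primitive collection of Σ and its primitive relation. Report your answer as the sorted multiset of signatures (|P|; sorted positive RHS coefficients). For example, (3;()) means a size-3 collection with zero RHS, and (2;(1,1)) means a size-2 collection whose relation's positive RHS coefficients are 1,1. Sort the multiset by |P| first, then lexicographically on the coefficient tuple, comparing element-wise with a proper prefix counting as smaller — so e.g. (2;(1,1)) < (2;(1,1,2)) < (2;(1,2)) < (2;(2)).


Δ(Σ) — 6 vertices, 9 min non-faces:

  P = {2,4}:  v_{2} + v_{4} = 0  →  sig = (2;())
  P = {5,6}:  v_{5} + v_{6} = 0  →  sig = (2;())
  P = {1,2}:  v_{1} + v_{2} = v_{5}  →  sig = (2;(1))
  P = {1,6}:  v_{1} + v_{6} = v_{4}  →  sig = (2;(1))
  P = {2,5}:  v_{2} + v_{5} = v_{3}  →  sig = (2;(1))
  P = {3,4}:  v_{3} + v_{4} = v_{5}  →  sig = (2;(1))
  P = {3,6}:  v_{3} + v_{6} = v_{2}  →  sig = (2;(1))
  P = {4,5}:  v_{4} + v_{5} = v_{1}  →  sig = (2;(1))
  P = {1,3}:  v_{1} + v_{3} = 2·v_{5}  →  sig = (2;(2))

Hence PRS(X_Σ) =
    |P|=2: 9 collections, coeffs (), (), (1), (1), (1), (1), (1), (1), (2)


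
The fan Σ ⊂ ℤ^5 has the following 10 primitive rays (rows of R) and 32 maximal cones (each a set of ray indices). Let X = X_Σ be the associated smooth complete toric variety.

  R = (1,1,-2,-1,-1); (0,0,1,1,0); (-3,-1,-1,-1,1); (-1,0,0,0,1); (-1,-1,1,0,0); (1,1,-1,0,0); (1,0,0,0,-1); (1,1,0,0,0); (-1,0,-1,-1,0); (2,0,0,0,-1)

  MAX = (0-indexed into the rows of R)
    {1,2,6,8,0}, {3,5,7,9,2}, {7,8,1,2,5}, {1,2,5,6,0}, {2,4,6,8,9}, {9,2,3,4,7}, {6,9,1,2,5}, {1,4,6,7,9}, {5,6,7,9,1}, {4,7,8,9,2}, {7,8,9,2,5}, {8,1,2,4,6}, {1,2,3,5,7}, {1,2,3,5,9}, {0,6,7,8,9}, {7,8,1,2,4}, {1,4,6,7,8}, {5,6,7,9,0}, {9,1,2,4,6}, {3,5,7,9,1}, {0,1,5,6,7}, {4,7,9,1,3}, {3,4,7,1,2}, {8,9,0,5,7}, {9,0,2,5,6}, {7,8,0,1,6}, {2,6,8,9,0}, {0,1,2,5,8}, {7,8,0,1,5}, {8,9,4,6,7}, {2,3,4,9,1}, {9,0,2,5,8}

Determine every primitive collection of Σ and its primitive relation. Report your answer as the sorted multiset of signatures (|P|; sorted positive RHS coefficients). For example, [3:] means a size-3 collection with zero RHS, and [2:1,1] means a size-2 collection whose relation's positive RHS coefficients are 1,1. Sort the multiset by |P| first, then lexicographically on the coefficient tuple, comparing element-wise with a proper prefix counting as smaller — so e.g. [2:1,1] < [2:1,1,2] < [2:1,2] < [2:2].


Σ has 11 primitive collections:

  {3,6}:  v_{3} + v_{6} = 0 — sig = [2:]
  {4,5}:  v_{4} + v_{5} = 0 — sig = [2:]
  {0,3}:  v_{0} + v_{3} = v_{5} + v_{8} — sig = [2:1,1]
  {0,4}:  v_{0} + v_{4} = v_{6} + v_{8} — sig = [2:1,1]
  {3,8}:  v_{3} + v_{8} = v_{2} + v_{7} — sig = [2:1,1]
  {1,8,9}:  v_{1} + v_{8} + v_{9} = v_{6} — sig = [3:1]
  {2,6,7}:  v_{2} + v_{6} + v_{7} = v_{8} — sig = [3:1]
  {5,6,8}:  v_{5} + v_{6} + v_{8} = v_{0} — sig = [3:1]
  {0,1,9}:  v_{0} + v_{1} + v_{9} = v_{5} + 2·v_{6} — sig = [3:1,2]
  {0,2,7}:  v_{0} + v_{2} + v_{7} = v_{5} + 2·v_{8} — sig = [3:1,2]
  {1,2,7,9}:  v_{1} + v_{2} + v_{7} + v_{9} = 0 — sig = [4:]

Signatures (|P|; sorted positive RHS coefficients), sorted:
[[2:], [2:], [2:1,1], [2:1,1], [2:1,1], [3:1], [3:1], [3:1], [3:1,2], [3:1,2], [4:]]


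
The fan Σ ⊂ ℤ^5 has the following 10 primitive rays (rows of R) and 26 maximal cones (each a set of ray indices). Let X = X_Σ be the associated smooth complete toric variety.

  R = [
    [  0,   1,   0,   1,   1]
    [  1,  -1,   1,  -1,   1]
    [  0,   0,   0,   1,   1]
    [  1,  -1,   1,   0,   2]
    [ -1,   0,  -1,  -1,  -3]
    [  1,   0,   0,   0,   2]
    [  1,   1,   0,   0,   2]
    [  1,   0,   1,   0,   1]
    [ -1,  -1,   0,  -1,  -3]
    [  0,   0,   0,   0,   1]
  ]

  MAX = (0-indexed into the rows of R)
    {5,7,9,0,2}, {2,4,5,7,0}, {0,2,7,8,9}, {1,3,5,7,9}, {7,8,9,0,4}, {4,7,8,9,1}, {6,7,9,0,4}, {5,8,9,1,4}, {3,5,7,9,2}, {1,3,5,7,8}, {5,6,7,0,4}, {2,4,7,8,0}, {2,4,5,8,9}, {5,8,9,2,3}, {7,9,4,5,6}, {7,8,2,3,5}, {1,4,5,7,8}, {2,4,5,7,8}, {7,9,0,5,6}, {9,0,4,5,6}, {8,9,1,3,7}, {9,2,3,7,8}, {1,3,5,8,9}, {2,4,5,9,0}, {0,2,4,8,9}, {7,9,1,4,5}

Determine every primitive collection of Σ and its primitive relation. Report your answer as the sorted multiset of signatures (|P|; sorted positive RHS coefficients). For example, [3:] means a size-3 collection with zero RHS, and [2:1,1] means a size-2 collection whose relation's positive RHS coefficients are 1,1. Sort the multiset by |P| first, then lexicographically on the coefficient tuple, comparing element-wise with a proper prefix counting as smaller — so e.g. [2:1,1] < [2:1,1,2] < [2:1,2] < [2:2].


Minimal non-faces — 12 found among 10 rays, 26 max cones:

  • {1,2}:  v_{1} + v_{2} = v_{3}  →  sig = [2:1]
  • {0,1}:  v_{0} + v_{1} = v_{7} + v_{9}  →  sig = [2:1,1]
  • {2,6}:  v_{2} + v_{6} = v_{0} + v_{5}  →  sig = [2:1,1]
  • {3,4}:  v_{3} + v_{4} = v_{5} + v_{8}  →  sig = [2:1,1]
  • {0,3}:  v_{0} + v_{3} = v_{2} + v_{7} + v_{9}  →  sig = [2:1,1,1]
  • {3,6}:  v_{3} + v_{6} = v_{5} + v_{7} + v_{9}  →  sig = [2:1,1,1]
  • {6,8}:  v_{6} + v_{8} = v_{4} + v_{7} + v_{9}  →  sig = [2:1,1,1]
  • {1,6}:  v_{1} + v_{6} = v_{4} + v_{5} + 2·v_{7} + 2·v_{9}  →  sig = [2:1,1,2,2]
  • {0,5,8}:  v_{0} + v_{5} + v_{8} = 0  →  sig = [3:]
  • {2,4,7,9}:  v_{2} + v_{4} + v_{7} + v_{9} = 0  →  sig = [4:]
  • {5,7,8,9}:  v_{5} + v_{7} + v_{8} + v_{9} = v_{1}  →  sig = [4:1]
  • {0,4,5,7,9}:  v_{0} + v_{4} + v_{5} + v_{7} + v_{9} = v_{6}  →  sig = [5:1]

Signatures (|P|; sorted positive RHS coefficients), sorted:
    |P|=2: 8 collections, coeffs (1), (1,1), (1,1), (1,1), (1,1,1), (1,1,1), (1,1,1), (1,1,2,2)
    |P|=3: 1 collection, coeffs ()
    |P|=4: 2 collections, coeffs (), (1)
    |P|=5: 1 collection, coeffs (1)


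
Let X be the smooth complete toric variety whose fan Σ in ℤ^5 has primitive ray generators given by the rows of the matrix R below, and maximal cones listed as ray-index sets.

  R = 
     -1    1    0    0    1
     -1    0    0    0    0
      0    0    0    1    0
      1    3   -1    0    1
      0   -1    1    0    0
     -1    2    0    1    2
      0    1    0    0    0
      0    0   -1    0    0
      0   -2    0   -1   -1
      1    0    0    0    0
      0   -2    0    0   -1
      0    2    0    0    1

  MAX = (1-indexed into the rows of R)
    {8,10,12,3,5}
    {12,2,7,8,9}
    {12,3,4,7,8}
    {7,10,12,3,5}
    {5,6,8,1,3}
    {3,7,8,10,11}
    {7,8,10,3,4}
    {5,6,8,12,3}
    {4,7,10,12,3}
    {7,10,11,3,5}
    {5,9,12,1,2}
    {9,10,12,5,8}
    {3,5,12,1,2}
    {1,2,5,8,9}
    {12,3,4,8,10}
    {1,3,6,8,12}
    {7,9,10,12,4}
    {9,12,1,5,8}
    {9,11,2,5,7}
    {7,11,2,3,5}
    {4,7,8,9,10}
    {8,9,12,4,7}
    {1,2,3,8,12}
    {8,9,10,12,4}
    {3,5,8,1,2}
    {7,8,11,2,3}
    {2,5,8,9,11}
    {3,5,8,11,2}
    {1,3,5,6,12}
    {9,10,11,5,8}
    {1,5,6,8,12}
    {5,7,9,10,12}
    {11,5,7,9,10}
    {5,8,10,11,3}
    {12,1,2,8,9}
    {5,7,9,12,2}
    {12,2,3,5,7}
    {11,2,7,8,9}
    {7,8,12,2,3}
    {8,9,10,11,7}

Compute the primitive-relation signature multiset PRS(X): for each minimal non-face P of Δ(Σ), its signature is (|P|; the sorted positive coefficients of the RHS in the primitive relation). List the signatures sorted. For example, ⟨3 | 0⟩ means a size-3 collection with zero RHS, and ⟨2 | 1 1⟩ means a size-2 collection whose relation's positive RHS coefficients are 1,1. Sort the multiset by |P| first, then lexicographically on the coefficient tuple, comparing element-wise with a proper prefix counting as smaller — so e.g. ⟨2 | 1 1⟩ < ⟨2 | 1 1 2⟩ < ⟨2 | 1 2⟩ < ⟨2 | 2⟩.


20 collections generate NE(X_Σ); each relation:

  • {2,10}:  v_{2} + v_{10} = 0 — sig = ⟨2 | 0⟩
  • {11,12}:  v_{11} + v_{12} = 0 — sig = ⟨2 | 0⟩
  • {3,9}:  v_{3} + v_{9} = v_{11} — sig = ⟨2 | 1⟩
  • {1,7}:  v_{1} + v_{7} = v_{2} + v_{12} — sig = ⟨2 | 1 1⟩
  • {4,5}:  v_{4} + v_{5} = v_{10} + v_{12} — sig = ⟨2 | 1 1⟩
  • {1,10}:  v_{1} + v_{10} = v_{5} + v_{8} + v_{12} — sig = ⟨2 | 1 1 1⟩
  • {1,11}:  v_{1} + v_{11} = v_{2} + v_{5} + v_{8} — sig = ⟨2 | 1 1 1⟩
  • {2,4}:  v_{2} + v_{4} = v_{7} + v_{8} + v_{12} — sig = ⟨2 | 1 1 1⟩
  • {4,11}:  v_{4} + v_{11} = v_{7} + v_{8} + v_{10} — sig = ⟨2 | 1 1 1⟩
  • {6,7}:  v_{6} + v_{7} = v_{1} + v_{3} + v_{12} — sig = ⟨2 | 1 1 1⟩
  • {6,9}:  v_{6} + v_{9} = v_{1} + v_{5} + v_{8} — sig = ⟨2 | 1 1 1⟩
  • {6,11}:  v_{6} + v_{11} = v_{1} + v_{3} + v_{5} + v_{8} — sig = ⟨2 | 1 1 1 1⟩
  • {4,6}:  v_{4} + v_{6} = v_{3} + v_{5} + 2·v_{8} + 3·v_{12} — sig = ⟨2 | 1 1 2 3⟩
  • {1,4}:  v_{1} + v_{4} = v_{8} + 2·v_{12} — sig = ⟨2 | 1 2⟩
  • {2,6}:  v_{2} + v_{6} = 2·v_{1} + v_{3} — sig = ⟨2 | 1 2⟩
  • {6,10}:  v_{6} + v_{10} = v_{3} + 2·v_{5} + 2·v_{8} + 2·v_{12} — sig = ⟨2 | 1 2 2 2⟩
  • {5,7,8}:  v_{5} + v_{7} + v_{8} = 0 — sig = ⟨3 | 0⟩
  • {2,5,8,12}:  v_{2} + v_{5} + v_{8} + v_{12} = v_{1} — sig = ⟨4 | 1⟩
  • {7,8,10,12}:  v_{7} + v_{8} + v_{10} + v_{12} = v_{4} — sig = ⟨4 | 1⟩
  • {1,3,5,8,12}:  v_{1} + v_{3} + v_{5} + v_{8} + v_{12} = v_{6} — sig = ⟨5 | 1⟩

Hence PRS(X_Σ) =
    |P|=2: 16 collections, coeffs (), (), (1), (1,1), (1,1), (1,1,1), (1,1,1), (1,1,1), (1,1,1), (1,1,1), (1,1,1), (1,1,1,1), (1,1,2,3), (1,2), (1,2), (1,2,2,2)
    |P|=3: 1 collection, coeffs ()
    |P|=4: 2 collections, coeffs (1), (1)
    |P|=5: 1 collection, coeffs (1)


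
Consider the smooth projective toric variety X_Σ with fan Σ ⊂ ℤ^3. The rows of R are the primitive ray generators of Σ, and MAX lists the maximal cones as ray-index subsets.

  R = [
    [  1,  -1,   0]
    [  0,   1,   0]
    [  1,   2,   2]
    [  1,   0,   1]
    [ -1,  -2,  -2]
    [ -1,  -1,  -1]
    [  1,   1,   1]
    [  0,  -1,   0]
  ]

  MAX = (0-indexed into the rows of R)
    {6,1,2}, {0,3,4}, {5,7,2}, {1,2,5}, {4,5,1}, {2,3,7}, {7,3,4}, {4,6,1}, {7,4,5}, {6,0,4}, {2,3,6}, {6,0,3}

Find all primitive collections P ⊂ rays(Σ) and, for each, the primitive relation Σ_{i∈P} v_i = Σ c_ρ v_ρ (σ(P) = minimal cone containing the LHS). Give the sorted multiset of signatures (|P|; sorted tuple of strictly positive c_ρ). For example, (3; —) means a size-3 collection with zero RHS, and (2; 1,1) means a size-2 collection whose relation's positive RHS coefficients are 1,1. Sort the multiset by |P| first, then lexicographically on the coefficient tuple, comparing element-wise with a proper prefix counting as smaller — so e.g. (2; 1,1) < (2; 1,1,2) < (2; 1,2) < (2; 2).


Σ has 11 primitive collections:

  P={1,7}:  v_{1} + v_{7} = 0  ⟹  sig = (2; —)
  P={2,4}:  v_{2} + v_{4} = 0  ⟹  sig = (2; —)
  P={5,6}:  v_{5} + v_{6} = 0  ⟹  sig = (2; —)
  P={1,3}:  v_{1} + v_{3} = v_{6}  ⟹  sig = (2; 1)
  P={3,5}:  v_{3} + v_{5} = v_{7}  ⟹  sig = (2; 1)
  P={6,7}:  v_{6} + v_{7} = v_{3}  ⟹  sig = (2; 1)
  P={0,2}:  v_{0} + v_{2} = v_{3} + v_{6}  ⟹  sig = (2; 1,1)
  P={0,5}:  v_{0} + v_{5} = v_{3} + v_{4}  ⟹  sig = (2; 1,1)
  P={0,1}:  v_{0} + v_{1} = v_{4} + 2·v_{6}  ⟹  sig = (2; 1,2)
  P={0,7}:  v_{0} + v_{7} = 2·v_{3} + v_{4}  ⟹  sig = (2; 1,2)
  P={3,4,6}:  v_{3} + v_{4} + v_{6} = v_{0}  ⟹  sig = (3; 1)

Sorted signature multiset PRS(X):
[(2; —), (2; —), (2; —), (2; 1), (2; 1), (2; 1), (2; 1,1), (2; 1,1), (2; 1,2), (2; 1,2), (3; 1)]


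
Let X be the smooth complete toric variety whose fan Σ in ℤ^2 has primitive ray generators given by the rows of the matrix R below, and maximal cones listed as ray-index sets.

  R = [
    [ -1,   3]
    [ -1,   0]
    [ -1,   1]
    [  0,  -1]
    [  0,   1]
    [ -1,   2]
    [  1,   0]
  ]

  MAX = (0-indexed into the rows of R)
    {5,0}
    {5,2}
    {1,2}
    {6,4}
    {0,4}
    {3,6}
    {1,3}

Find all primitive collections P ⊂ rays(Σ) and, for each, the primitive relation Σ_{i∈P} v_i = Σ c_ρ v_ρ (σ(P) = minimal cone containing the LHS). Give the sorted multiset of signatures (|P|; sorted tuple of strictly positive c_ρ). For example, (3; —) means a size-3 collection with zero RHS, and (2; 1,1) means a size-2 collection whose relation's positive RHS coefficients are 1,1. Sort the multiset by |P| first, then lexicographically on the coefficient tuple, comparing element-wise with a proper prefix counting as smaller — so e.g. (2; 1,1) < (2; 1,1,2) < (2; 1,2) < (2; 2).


Δ(Σ) — 7 vertices, 14 min non-faces:

  P={1,6}:  v_{1} + v_{6} = 0  →  sig = (2; —)
  P={3,4}:  v_{3} + v_{4} = 0  →  sig = (2; —)
  P={0,3}:  v_{0} + v_{3} = v_{5}  →  sig = (2; 1)
  P={1,4}:  v_{1} + v_{4} = v_{2}  →  sig = (2; 1)
  P={2,3}:  v_{2} + v_{3} = v_{1}  →  sig = (2; 1)
  P={2,4}:  v_{2} + v_{4} = v_{5}  →  sig = (2; 1)
  P={2,6}:  v_{2} + v_{6} = v_{4}  →  sig = (2; 1)
  P={3,5}:  v_{3} + v_{5} = v_{2}  →  sig = (2; 1)
  P={4,5}:  v_{4} + v_{5} = v_{0}  →  sig = (2; 1)
  P={0,1}:  v_{0} + v_{1} = v_{2} + v_{5}  →  sig = (2; 1,1)
  P={0,2}:  v_{0} + v_{2} = 2·v_{5}  →  sig = (2; 2)
  P={1,5}:  v_{1} + v_{5} = 2·v_{2}  →  sig = (2; 2)
  P={5,6}:  v_{5} + v_{6} = 2·v_{4}  →  sig = (2; 2)
  P={0,6}:  v_{0} + v_{6} = 3·v_{4}  →  sig = (2; 3)

so the primitive-relation signature multiset is
    (2; —)
    (2; —)
    (2; 1)
    (2; 1)
    (2; 1)
    (2; 1)
    (2; 1)
    (2; 1)
    (2; 1)
    (2; 1,1)
    (2; 2)
    (2; 2)
    (2; 2)
    (2; 3)


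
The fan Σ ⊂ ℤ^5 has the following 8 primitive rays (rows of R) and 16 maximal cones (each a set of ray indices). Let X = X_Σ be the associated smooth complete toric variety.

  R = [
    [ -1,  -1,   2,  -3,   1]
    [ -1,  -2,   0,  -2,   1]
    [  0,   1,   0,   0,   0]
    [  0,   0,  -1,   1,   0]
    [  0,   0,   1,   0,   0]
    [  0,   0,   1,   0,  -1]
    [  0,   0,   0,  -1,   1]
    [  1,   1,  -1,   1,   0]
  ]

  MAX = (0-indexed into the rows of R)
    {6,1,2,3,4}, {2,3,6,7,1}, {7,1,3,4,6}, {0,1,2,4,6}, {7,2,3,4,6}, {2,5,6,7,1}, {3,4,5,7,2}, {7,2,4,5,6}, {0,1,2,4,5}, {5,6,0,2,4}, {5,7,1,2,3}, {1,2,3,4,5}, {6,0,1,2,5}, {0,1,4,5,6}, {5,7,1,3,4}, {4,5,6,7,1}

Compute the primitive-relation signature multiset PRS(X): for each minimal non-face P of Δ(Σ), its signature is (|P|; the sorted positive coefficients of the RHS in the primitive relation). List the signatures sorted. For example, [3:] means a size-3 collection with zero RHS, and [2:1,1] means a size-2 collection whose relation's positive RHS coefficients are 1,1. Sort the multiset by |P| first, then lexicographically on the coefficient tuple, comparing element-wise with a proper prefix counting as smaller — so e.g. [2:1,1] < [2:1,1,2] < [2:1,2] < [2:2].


|primitive collections| = 5. Relations:

  {0,3}:  v_{0} + v_{3} = v_{1} + v_{2} + v_{4}  so sig = [2:1,1,1]
  {0,7}:  v_{0} + v_{7} = v_{5} + 2·v_{6}  so sig = [2:1,2]
  {3,5,6}:  v_{3} + v_{5} + v_{6} = 0  so sig = [3:]
  {1,2,4,7}:  v_{1} + v_{2} + v_{4} + v_{7} = v_{6}  so sig = [4:1]
  {1,2,4,5,6}:  v_{1} + v_{2} + v_{4} + v_{5} + v_{6} = v_{0}  so sig = [5:1]

Hence PRS(X_Σ) =
    [2:1,1,1]
    [2:1,2]
    [3:]
    [4:1]
    [5:1]


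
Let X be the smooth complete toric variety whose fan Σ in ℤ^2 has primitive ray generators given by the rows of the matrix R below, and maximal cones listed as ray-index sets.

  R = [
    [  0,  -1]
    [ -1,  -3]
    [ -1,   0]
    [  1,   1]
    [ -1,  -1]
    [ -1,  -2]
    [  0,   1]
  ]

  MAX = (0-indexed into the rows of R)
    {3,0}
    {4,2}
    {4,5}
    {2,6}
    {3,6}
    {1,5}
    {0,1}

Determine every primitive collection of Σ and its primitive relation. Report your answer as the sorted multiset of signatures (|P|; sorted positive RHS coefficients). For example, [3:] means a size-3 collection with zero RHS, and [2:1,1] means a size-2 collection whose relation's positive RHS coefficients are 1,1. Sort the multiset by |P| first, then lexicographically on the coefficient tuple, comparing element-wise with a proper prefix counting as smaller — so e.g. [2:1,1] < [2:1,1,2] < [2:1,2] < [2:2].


14 minimal non-faces of Δ(Σ) (on 7 rays):

  {0,6}:  v_{0} + v_{6} = 0  so sig = [2:]
  {3,4}:  v_{3} + v_{4} = 0  so sig = [2:]
  {0,2}:  v_{0} + v_{2} = v_{4}  so sig = [2:1]
  {0,4}:  v_{0} + v_{4} = v_{5}  so sig = [2:1]
  {0,5}:  v_{0} + v_{5} = v_{1}  so sig = [2:1]
  {1,6}:  v_{1} + v_{6} = v_{5}  so sig = [2:1]
  {2,3}:  v_{2} + v_{3} = v_{6}  so sig = [2:1]
  {3,5}:  v_{3} + v_{5} = v_{0}  so sig = [2:1]
  {4,6}:  v_{4} + v_{6} = v_{2}  so sig = [2:1]
  {5,6}:  v_{5} + v_{6} = v_{4}  so sig = [2:1]
  {1,2}:  v_{1} + v_{2} = v_{4} + v_{5}  so sig = [2:1,1]
  {1,3}:  v_{1} + v_{3} = 2·v_{0}  so sig = [2:2]
  {1,4}:  v_{1} + v_{4} = 2·v_{5}  so sig = [2:2]
  {2,5}:  v_{2} + v_{5} = 2·v_{4}  so sig = [2:2]

so the primitive-relation signature multiset is
{ [2:] ×2,  [2:1] ×8,  [2:1,1],  [2:2] ×3 }


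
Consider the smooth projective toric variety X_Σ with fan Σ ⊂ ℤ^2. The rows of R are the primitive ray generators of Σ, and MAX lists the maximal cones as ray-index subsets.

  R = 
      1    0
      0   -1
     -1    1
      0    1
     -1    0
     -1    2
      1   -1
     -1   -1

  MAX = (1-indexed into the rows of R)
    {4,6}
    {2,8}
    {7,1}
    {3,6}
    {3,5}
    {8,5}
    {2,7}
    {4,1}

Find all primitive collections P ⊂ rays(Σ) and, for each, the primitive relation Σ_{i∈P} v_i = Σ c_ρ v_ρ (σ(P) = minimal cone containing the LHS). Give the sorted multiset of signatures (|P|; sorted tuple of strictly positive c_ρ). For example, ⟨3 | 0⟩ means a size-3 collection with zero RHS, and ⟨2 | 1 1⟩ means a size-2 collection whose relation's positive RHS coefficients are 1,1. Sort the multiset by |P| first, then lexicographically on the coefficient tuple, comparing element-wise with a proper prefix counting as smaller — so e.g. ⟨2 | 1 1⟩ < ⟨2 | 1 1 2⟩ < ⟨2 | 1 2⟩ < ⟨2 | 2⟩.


Σ has 20 primitive collections:

  P = {1,5}:  v_{1} + v_{5} = 0  ⟹  sig = ⟨2 | 0⟩
  P = {2,4}:  v_{2} + v_{4} = 0  ⟹  sig = ⟨2 | 0⟩
  P = {3,7}:  v_{3} + v_{7} = 0  ⟹  sig = ⟨2 | 0⟩
  P = {1,2}:  v_{1} + v_{2} = v_{7}  ⟹  sig = ⟨2 | 1⟩
  P = {1,3}:  v_{1} + v_{3} = v_{4}  ⟹  sig = ⟨2 | 1⟩
  P = {1,8}:  v_{1} + v_{8} = v_{2}  ⟹  sig = ⟨2 | 1⟩
  P = {2,3}:  v_{2} + v_{3} = v_{5}  ⟹  sig = ⟨2 | 1⟩
  P = {2,5}:  v_{2} + v_{5} = v_{8}  ⟹  sig = ⟨2 | 1⟩
  P = {2,6}:  v_{2} + v_{6} = v_{3}  ⟹  sig = ⟨2 | 1⟩
  P = {3,4}:  v_{3} + v_{4} = v_{6}  ⟹  sig = ⟨2 | 1⟩
  P = {4,5}:  v_{4} + v_{5} = v_{3}  ⟹  sig = ⟨2 | 1⟩
  P = {4,7}:  v_{4} + v_{7} = v_{1}  ⟹  sig = ⟨2 | 1⟩
  P = {4,8}:  v_{4} + v_{8} = v_{5}  ⟹  sig = ⟨2 | 1⟩
  P = {5,7}:  v_{5} + v_{7} = v_{2}  ⟹  sig = ⟨2 | 1⟩
  P = {6,7}:  v_{6} + v_{7} = v_{4}  ⟹  sig = ⟨2 | 1⟩
  P = {6,8}:  v_{6} + v_{8} = v_{3} + v_{5}  ⟹  sig = ⟨2 | 1 1⟩
  P = {1,6}:  v_{1} + v_{6} = 2·v_{4}  ⟹  sig = ⟨2 | 2⟩
  P = {3,8}:  v_{3} + v_{8} = 2·v_{5}  ⟹  sig = ⟨2 | 2⟩
  P = {5,6}:  v_{5} + v_{6} = 2·v_{3}  ⟹  sig = ⟨2 | 2⟩
  P = {7,8}:  v_{7} + v_{8} = 2·v_{2}  ⟹  sig = ⟨2 | 2⟩

Signatures (|P|; sorted positive RHS coefficients), sorted:
    ⟨2 | 0⟩
    ⟨2 | 0⟩
    ⟨2 | 0⟩
    ⟨2 | 1⟩
    ⟨2 | 1⟩
    ⟨2 | 1⟩
    ⟨2 | 1⟩
    ⟨2 | 1⟩
    ⟨2 | 1⟩
    ⟨2 | 1⟩
    ⟨2 | 1⟩
    ⟨2 | 1⟩
    ⟨2 | 1⟩
    ⟨2 | 1⟩
    ⟨2 | 1⟩
    ⟨2 | 1 1⟩
    ⟨2 | 2⟩
    ⟨2 | 2⟩
    ⟨2 | 2⟩
    ⟨2 | 2⟩


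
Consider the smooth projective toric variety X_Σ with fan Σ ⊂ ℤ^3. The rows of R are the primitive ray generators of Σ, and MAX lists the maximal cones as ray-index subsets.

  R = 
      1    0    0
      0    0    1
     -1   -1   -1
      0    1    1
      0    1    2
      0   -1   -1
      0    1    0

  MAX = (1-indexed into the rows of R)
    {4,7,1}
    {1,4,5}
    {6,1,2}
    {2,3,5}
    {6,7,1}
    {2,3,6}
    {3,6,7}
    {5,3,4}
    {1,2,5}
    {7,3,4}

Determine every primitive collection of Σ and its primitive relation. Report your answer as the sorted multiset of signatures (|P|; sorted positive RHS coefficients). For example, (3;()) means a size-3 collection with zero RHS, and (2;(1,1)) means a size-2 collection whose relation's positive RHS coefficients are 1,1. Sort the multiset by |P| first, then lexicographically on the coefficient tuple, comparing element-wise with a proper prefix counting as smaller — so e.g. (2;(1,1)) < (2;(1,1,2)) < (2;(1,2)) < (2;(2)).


Minimal non-faces — 6 found among 7 rays, 10 max cones:

  P = {4,6}:  v_{4} + v_{6} = 0 — sig = (2;())
  P = {1,3}:  v_{1} + v_{3} = v_{6} — sig = (2;(1))
  P = {2,4}:  v_{2} + v_{4} = v_{5} — sig = (2;(1))
  P = {2,7}:  v_{2} + v_{7} = v_{4} — sig = (2;(1))
  P = {5,6}:  v_{5} + v_{6} = v_{2} — sig = (2;(1))
  P = {5,7}:  v_{5} + v_{7} = 2·v_{4} — sig = (2;(2))

Signatures (|P|; sorted positive RHS coefficients), sorted:
    (2;())
    (2;(1))
    (2;(1))
    (2;(1))
    (2;(1))
    (2;(2))
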